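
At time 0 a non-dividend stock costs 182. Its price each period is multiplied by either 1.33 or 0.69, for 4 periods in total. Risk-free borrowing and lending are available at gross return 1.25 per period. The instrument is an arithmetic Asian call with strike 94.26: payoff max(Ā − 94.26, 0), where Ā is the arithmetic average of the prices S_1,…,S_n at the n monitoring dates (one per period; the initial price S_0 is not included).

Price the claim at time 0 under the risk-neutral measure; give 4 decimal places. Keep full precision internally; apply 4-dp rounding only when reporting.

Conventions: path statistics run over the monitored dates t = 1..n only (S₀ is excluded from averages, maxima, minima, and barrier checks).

price = 95.7132

Set p* = 0.8750 (from d < R < u); the path-dependent value is the discounted p*-expectation over all price paths.
Enumerate all 2^4 = 16 price paths (U = up ×1.33, D = down ×0.69); each path with k up-moves has probability p*^k·(1−p*)^(4−k).
DDDD: Ā=78.3182, payoff=0.0000, prob=0.000244
UDDD: Ā=150.9613, payoff=56.7013, prob=0.001709
DUDD: Ā=121.8413, payoff=27.5813, prob=0.001709
UUDD: Ā=234.8535, payoff=140.5935, prob=0.011963
DDUD: Ā=101.7485, payoff=7.4885, prob=0.001709
UDUD: Ā=196.1239, payoff=101.8639, prob=0.011963
DUUD: Ā=167.0039, payoff=72.7439, prob=0.011963
UUUD: Ā=321.9060, payoff=227.6460, prob=0.083740
DDDU: Ā=87.8844, payoff=0.0000, prob=0.001709
UDDU: Ā=169.4004, payoff=75.1404, prob=0.011963
DUDU: Ā=140.2804, payoff=46.0204, prob=0.011963
UUDU: Ā=270.3956, payoff=176.1356, prob=0.083740
DDUU: Ā=120.1876, payoff=25.9276, prob=0.011963
UDUU: Ā=231.6660, payoff=137.4060, prob=0.083740
DUUU: Ā=202.5460, payoff=108.2860, prob=0.083740
UUUU: Ā=390.4148, payoff=296.1548, prob=0.586182
Price = Σ prob·payoff / R^4 = 233.674710 / 2.441406 = 95.7132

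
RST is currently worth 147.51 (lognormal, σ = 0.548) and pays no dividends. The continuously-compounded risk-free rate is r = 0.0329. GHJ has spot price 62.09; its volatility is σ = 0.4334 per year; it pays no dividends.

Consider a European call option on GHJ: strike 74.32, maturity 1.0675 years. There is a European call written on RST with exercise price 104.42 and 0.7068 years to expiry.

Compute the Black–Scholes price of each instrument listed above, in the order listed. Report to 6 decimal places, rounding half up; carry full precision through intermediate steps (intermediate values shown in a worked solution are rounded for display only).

[GHJ call K=74.32]
σ√T = 0.4334·√1.0675 = 0.447788
d₁ = (ln(S/K) + (r+σ²/2)T) / (σ√T) = (ln(62.09/74.32) + (0.0329+0.4334²/2)·1.0675) / 0.447788 = (-0.179795 + 0.135378) / 0.447788 = -0.099192
d₂ = d₁ − σ√T = -0.099192 − 0.447788 = -0.546981
e^{−rT} = 0.965489
N(d₁) = 0.460493,  N(d₂) = 0.292196
price = S·N(d₁) − K·e^{−rT}·N(d₂) = 28.591997 − 20.966561 = 7.625436
[RST call K=104.42]
σ√T = 0.548·√0.7068 = 0.460711
d₁ = (ln(S/K) + (r+σ²/2)T) / (σ√T) = (ln(147.51/104.42) + (0.0329+0.548²/2)·0.7068) / 0.460711 = (0.345475 + 0.129381) / 0.460711 = 1.030702
d₂ = d₁ − σ√T = 1.030702 − 0.460711 = 0.569990
e^{−rT} = 0.977015
N(d₁) = 0.848660,  N(d₂) = 0.715658
price = S·N(d₁) − K·e^{−rT}·N(d₂) = 125.185784 − 73.011321 = 52.174463

price(GHJ call K=74.32) = 7.625436
price(RST call K=104.42) = 52.174463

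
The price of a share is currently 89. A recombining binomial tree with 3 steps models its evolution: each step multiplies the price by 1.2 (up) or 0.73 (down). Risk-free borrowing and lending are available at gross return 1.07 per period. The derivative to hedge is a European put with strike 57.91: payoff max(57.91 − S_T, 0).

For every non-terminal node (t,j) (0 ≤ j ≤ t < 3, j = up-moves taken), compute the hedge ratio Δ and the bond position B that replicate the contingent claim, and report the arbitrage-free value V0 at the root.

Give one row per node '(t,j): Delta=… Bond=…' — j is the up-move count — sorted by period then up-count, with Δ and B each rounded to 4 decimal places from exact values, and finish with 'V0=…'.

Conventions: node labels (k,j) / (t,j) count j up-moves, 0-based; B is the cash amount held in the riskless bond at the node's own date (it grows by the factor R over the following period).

Under the risk-neutral measure, an up-move has probability p* = (R−d)/(u−d) = 0.7234 and values discount at R = 1.07.
Expiry values: V(3,0)=23.2875, V(3,1)=0.9963, V(3,2)=0.0000, V(3,3)=0.0000
(2,0): S=47.4281. Δ = (V_up−V_dn)/(S_up−S_dn) = (0.9963−23.2875)/(56.9137−34.6225) = -1.0000. V = [p*·0.9963 + (1−p*)·23.2875]/1.07 = 6.6934. B = V − Δ·S = 54.1215.
(2,1): S=77.9640. Δ = (V_up−V_dn)/(S_up−S_dn) = (0.0000−0.9963)/(93.5568−56.9137) = -0.0272. V = [p*·0.0000 + (1−p*)·0.9963]/1.07 = 0.2575. B = V − Δ·S = 2.3773.
(2,2): S=128.1600. Δ = (V_up−V_dn)/(S_up−S_dn) = (0.0000−0.0000)/(153.7920−93.5568) = 0.0000. V = [p*·0.0000 + (1−p*)·0.0000]/1.07 = 0.0000. B = V − Δ·S = 0.0000.
(1,0): S=64.9700. Δ = (V_up−V_dn)/(S_up−S_dn) = (0.2575−6.6934)/(77.9640−47.4281) = -0.2108. V = [p*·0.2575 + (1−p*)·6.6934]/1.07 = 1.9044. B = V − Δ·S = 15.5977.
(1,1): S=106.8000. Δ = (V_up−V_dn)/(S_up−S_dn) = (0.0000−0.2575)/(128.1600−77.9640) = -0.0051. V = [p*·0.0000 + (1−p*)·0.2575]/1.07 = 0.0666. B = V − Δ·S = 0.6145.
(0,0): S=89.0000. Δ = (V_up−V_dn)/(S_up−S_dn) = (0.0666−1.9044)/(106.8000−64.9700) = -0.0439. V = [p*·0.0666 + (1−p*)·1.9044]/1.07 = 0.5373. B = V − Δ·S = 4.4475.
Verification: the root portfolio costs Δ(0,0)·S0 + B(0,0) = 0.5373, matching V0.

(0,0): Delta=-0.0439 Bond=4.4475
(1,0): Delta=-0.2108 Bond=15.5977
(1,1): Delta=-0.0051 Bond=0.6145
(2,0): Delta=-1.0000 Bond=54.1215
(2,1): Delta=-0.0272 Bond=2.3773
(2,2): Delta=0.0000 Bond=0.0000
V0=0.5373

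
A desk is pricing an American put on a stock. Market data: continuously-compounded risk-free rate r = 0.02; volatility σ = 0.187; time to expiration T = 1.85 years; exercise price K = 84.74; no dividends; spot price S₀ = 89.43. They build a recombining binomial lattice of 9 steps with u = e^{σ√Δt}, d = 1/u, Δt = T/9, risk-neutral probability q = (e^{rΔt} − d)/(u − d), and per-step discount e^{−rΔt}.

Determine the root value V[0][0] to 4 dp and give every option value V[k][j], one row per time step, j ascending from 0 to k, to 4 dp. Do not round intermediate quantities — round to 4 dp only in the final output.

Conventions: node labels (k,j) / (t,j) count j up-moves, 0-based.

params: Δt=0.20556 u=1.08848 d=0.91871 q=0.50308 e^(-rΔt)=0.99590
t_9 payoffs: 43.0436 35.3386 26.2098 15.3940 2.5796 0.0000 0.0000 0.0000 0.0000 0.0000
k=8: node(8,0) S=45.3857 payoff=39.3543 vs cont=39.0067 → 39.3543 [stop]  node(8,1) S=53.7724 payoff=30.9676 vs cont=30.6199 → 30.9676 [stop]  node(8,2) S=63.7090 payoff=21.0310 vs cont=20.6833 → 21.0310 [stop]  node(8,3) S=75.4818 payoff=9.2582 vs cont=8.9106 → 9.2582 [stop]  node(8,4) S=89.4300 payoff=0.0000 vs cont=1.2766 → 1.2766 [wait]  node(8,5) S=105.9557 payoff=0.0000 vs cont=0.0000 → 0.0000 [wait]  node(8,6) S=125.5352 payoff=0.0000 vs cont=0.0000 → 0.0000 [wait]  node(8,7) S=148.7328 payoff=0.0000 vs cont=0.0000 → 0.0000 [wait]  node(8,8) S=176.2170 payoff=0.0000 vs cont=0.0000 → 0.0000 [wait]
k=7: node(7,0) S=49.4014 payoff=35.3386 vs cont=34.9909 → 35.3386 [stop]  node(7,1) S=58.5302 payoff=26.2098 vs cont=25.8621 → 26.2098 [stop]  node(7,2) S=69.3460 payoff=15.3940 vs cont=15.0463 → 15.3940 [stop]  node(7,3) S=82.1604 payoff=2.5796 vs cont=5.2213 → 5.2213 [wait]  node(7,4) S=97.3428 payoff=0.0000 vs cont=0.6318 → 0.6318 [wait]  node(7,5) S=115.3307 payoff=0.0000 vs cont=0.0000 → 0.0000 [wait]  node(7,6) S=136.6426 payoff=0.0000 vs cont=0.0000 → 0.0000 [wait]  node(7,7) S=161.8927 payoff=0.0000 vs cont=0.0000 → 0.0000 [wait]
k=6: node(6,0) S=53.7724 payoff=30.9676 vs cont=30.6199 → 30.9676 [stop]  node(6,1) S=63.7090 payoff=21.0310 vs cont=20.6833 → 21.0310 [stop]  node(6,2) S=75.4818 payoff=9.2582 vs cont=10.2341 → 10.2341 [wait]  node(6,3) S=89.4300 payoff=0.0000 vs cont=2.9004 → 2.9004 [wait]  node(6,4) S=105.9557 payoff=0.0000 vs cont=0.3126 → 0.3126 [wait]  node(6,5) S=125.5352 payoff=0.0000 vs cont=0.0000 → 0.0000 [wait]  node(6,6) S=148.7328 payoff=0.0000 vs cont=0.0000 → 0.0000 [wait]
k=5: node(5,0) S=58.5302 payoff=26.2098 vs cont=25.8621 → 26.2098 [stop]  node(5,1) S=69.3460 payoff=15.3940 vs cont=15.5353 → 15.5353 [wait]  node(5,2) S=82.1604 payoff=2.5796 vs cont=6.5178 → 6.5178 [wait]  node(5,3) S=97.3428 payoff=0.0000 vs cont=1.5920 → 1.5920 [wait]  node(5,4) S=115.3307 payoff=0.0000 vs cont=0.1547 → 0.1547 [wait]  node(5,5) S=136.6426 payoff=0.0000 vs cont=0.0000 → 0.0000 [wait]
k=4: node(4,0) S=63.7090 payoff=21.0310 vs cont=20.7541 → 21.0310 [stop]  node(4,1) S=75.4818 payoff=9.2582 vs cont=10.9536 → 10.9536 [wait]  node(4,2) S=89.4300 payoff=0.0000 vs cont=4.0231 → 4.0231 [wait]  node(4,3) S=105.9557 payoff=0.0000 vs cont=0.8654 → 0.8654 [wait]  node(4,4) S=125.5352 payoff=0.0000 vs cont=0.0766 → 0.0766 [wait]
k=3: node(3,0) S=69.3460 payoff=15.3940 vs cont=15.8957 → 15.8957 [wait]  node(3,1) S=82.1604 payoff=2.5796 vs cont=7.4364 → 7.4364 [wait]  node(3,2) S=97.3428 payoff=0.0000 vs cont=2.4245 → 2.4245 [wait]  node(3,3) S=115.3307 payoff=0.0000 vs cont=0.4666 → 0.4666 [wait]
k=2: node(2,0) S=75.4818 payoff=9.2582 vs cont=11.5922 → 11.5922 [wait]  node(2,1) S=89.4300 payoff=0.0000 vs cont=4.8948 → 4.8948 [wait]  node(2,2) S=105.9557 payoff=0.0000 vs cont=1.4336 → 1.4336 [wait]
k=1: node(1,0) S=82.1604 payoff=2.5796 vs cont=8.1891 → 8.1891 [wait]  node(1,1) S=97.3428 payoff=0.0000 vs cont=3.1406 → 3.1406 [wait]
k=0: node(0,0) S=89.4300 payoff=0.0000 vs cont=5.6261 → 5.6261 [wait]

price = 5.6261
tree:
5.6261
8.1891 3.1406
11.5922 4.8948 1.4336
15.8957 7.4364 2.4245 0.4666
21.0310 10.9536 4.0231 0.8654 0.0766
26.2098 15.5353 6.5178 1.5920 0.1547 0.0000
30.9676 21.0310 10.2341 2.9004 0.3126 0.0000 0.0000
35.3386 26.2098 15.3940 5.2213 0.6318 0.0000 0.0000 0.0000
39.3543 30.9676 21.0310 9.2582 1.2766 0.0000 0.0000 0.0000 0.0000
43.0436 35.3386 26.2098 15.3940 2.5796 0.0000 0.0000 0.0000 0.0000 0.0000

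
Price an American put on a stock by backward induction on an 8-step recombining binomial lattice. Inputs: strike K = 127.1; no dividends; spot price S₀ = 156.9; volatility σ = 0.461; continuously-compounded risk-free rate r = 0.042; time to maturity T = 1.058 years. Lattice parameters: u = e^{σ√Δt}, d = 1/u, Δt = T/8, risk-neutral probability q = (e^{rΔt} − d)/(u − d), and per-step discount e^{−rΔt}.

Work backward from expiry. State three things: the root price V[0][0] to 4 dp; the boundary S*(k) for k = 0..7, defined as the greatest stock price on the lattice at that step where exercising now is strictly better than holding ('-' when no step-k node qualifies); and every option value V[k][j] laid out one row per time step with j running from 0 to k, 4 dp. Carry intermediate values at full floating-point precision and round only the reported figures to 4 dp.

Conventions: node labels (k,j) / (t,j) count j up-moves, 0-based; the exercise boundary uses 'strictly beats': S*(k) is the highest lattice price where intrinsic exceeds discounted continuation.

price = 12.9291
boundary = - - - - - 67.8546 80.2395 94.8849
tree:
12.9291
18.6801 6.7173
26.2792 10.4908 2.6207
35.8276 16.0223 4.4932 0.5794
47.0733 23.8045 7.5992 1.1092 0.0000
59.2454 34.1572 12.6285 2.1234 0.0000 0.0000
69.7186 46.8605 20.5018 4.0649 0.0000 0.0000 0.0000
78.5754 59.2454 32.2151 7.7816 0.0000 0.0000 0.0000 0.0000
86.0651 69.7186 46.8605 14.8967 0.0000 0.0000 0.0000 0.0000 0.0000

params: Δt=0.13225 u=1.18252 d=0.84565 q=0.47472 e^(-rΔt)=0.99446
t_8 payoffs: 86.0651 69.7186 46.8605 14.8967 0.0000 0.0000 0.0000 0.0000 0.0000
t_7: node(7,0) S=48.5246 payoff=78.5754 vs cont=77.8713 → 78.5754 [stop]  node(7,1) S=67.8546 payoff=59.2454 vs cont=58.5413 → 59.2454 [stop]  node(7,2) S=94.8849 payoff=32.2151 vs cont=31.5111 → 32.2151 [stop]  node(7,3) S=132.6827 payoff=0.0000 vs cont=7.7816 → 7.7816 [wait]  node(7,4) S=185.5375 payoff=0.0000 vs cont=0.0000 → 0.0000 [wait]  node(7,5) S=259.4472 payoff=0.0000 vs cont=0.0000 → 0.0000 [wait]  node(7,6) S=362.7992 payoff=0.0000 vs cont=0.0000 → 0.0000 [wait]  node(7,7) S=507.3219 payoff=0.0000 vs cont=0.0000 → 0.0000 [wait]  ⇒ S*(7)=94.8849
t_6: node(6,0) S=57.3814 payoff=69.7186 vs cont=69.0146 → 69.7186 [stop]  node(6,1) S=80.2395 payoff=46.8605 vs cont=46.1565 → 46.8605 [stop]  node(6,2) S=112.2033 payoff=14.8967 vs cont=20.5018 → 20.5018 [wait]  node(6,3) S=156.9000 payoff=0.0000 vs cont=4.0649 → 4.0649 [wait]  node(6,4) S=219.4018 payoff=0.0000 vs cont=0.0000 → 0.0000 [wait]  node(6,5) S=306.8016 payoff=0.0000 vs cont=0.0000 → 0.0000 [wait]  node(6,6) S=429.0174 payoff=0.0000 vs cont=0.0000 → 0.0000 [wait]  ⇒ S*(6)=80.2395
t_5: node(5,0) S=67.8546 payoff=59.2454 vs cont=58.5413 → 59.2454 [stop]  node(5,1) S=94.8849 payoff=32.2151 vs cont=34.1572 → 34.1572 [wait]  node(5,2) S=132.6827 payoff=0.0000 vs cont=12.6285 → 12.6285 [wait]  node(5,3) S=185.5375 payoff=0.0000 vs cont=2.1234 → 2.1234 [wait]  node(5,4) S=259.4472 payoff=0.0000 vs cont=0.0000 → 0.0000 [wait]  node(5,5) S=362.7992 payoff=0.0000 vs cont=0.0000 → 0.0000 [wait]  ⇒ S*(5)=67.8546
t_4: node(4,0) S=80.2395 payoff=46.8605 vs cont=47.0733 → 47.0733 [wait]  node(4,1) S=112.2033 payoff=14.8967 vs cont=23.8045 → 23.8045 [wait]  node(4,2) S=156.9000 payoff=0.0000 vs cont=7.5992 → 7.5992 [wait]  node(4,3) S=219.4018 payoff=0.0000 vs cont=1.1092 → 1.1092 [wait]  node(4,4) S=306.8016 payoff=0.0000 vs cont=0.0000 → 0.0000 [wait]  ⇒ S*(4)=-
t_3: node(3,0) S=94.8849 payoff=32.2151 vs cont=35.8276 → 35.8276 [wait]  node(3,1) S=132.6827 payoff=0.0000 vs cont=16.0223 → 16.0223 [wait]  node(3,2) S=185.5375 payoff=0.0000 vs cont=4.4932 → 4.4932 [wait]  node(3,3) S=259.4472 payoff=0.0000 vs cont=0.5794 → 0.5794 [wait]  ⇒ S*(3)=-
t_2: node(2,0) S=112.2033 payoff=14.8967 vs cont=26.2792 → 26.2792 [wait]  node(2,1) S=156.9000 payoff=0.0000 vs cont=10.4908 → 10.4908 [wait]  node(2,2) S=219.4018 payoff=0.0000 vs cont=2.6207 → 2.6207 [wait]  ⇒ S*(2)=-
t_1: node(1,0) S=132.6827 payoff=0.0000 vs cont=18.6801 → 18.6801 [wait]  node(1,1) S=185.5375 payoff=0.0000 vs cont=6.7173 → 6.7173 [wait]  ⇒ S*(1)=-
t_0: node(0,0) S=156.9000 payoff=0.0000 vs cont=12.9291 → 12.9291 [wait]  ⇒ S*(0)=-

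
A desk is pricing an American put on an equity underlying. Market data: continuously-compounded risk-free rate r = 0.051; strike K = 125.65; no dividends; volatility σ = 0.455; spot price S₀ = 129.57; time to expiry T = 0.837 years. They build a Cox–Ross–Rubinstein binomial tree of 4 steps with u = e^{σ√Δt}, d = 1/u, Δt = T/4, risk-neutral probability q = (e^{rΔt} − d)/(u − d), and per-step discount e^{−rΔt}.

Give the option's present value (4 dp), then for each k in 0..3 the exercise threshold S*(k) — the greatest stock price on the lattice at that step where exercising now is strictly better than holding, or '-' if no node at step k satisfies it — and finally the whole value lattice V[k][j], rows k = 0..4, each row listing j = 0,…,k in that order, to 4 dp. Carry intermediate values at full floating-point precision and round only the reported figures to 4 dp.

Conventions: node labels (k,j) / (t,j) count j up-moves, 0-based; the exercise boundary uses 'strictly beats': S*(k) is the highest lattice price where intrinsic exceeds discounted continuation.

price = 16.2168
boundary = - - 85.4518 69.3952
tree:
16.2168
26.0380 5.6741
40.1982 10.8977 0.0000
56.2548 20.9301 0.0000 0.0000
69.2943 40.1982 0.0000 0.0000 0.0000

params: Δt=0.20925 u=1.23138 d=0.81210 q=0.47374 e^(-rΔt)=0.98938
t_4 payoffs: 69.2943 40.1982 0.0000 0.0000 0.0000
t_3: node(3,0) S=69.3952 payoff=56.2548 vs cont=54.9210 → 56.2548 [stop]  node(3,1) S=105.2235 payoff=20.4265 vs cont=20.9301 → 20.9301 [wait]  node(3,2) S=159.5498 payoff=0.0000 vs cont=0.0000 → 0.0000 [wait]  node(3,3) S=241.9243 payoff=0.0000 vs cont=0.0000 → 0.0000 [wait]  ⇒ S*(3)=69.3952
t_2: node(2,0) S=85.4518 payoff=40.1982 vs cont=39.1005 → 40.1982 [stop]  node(2,1) S=129.5700 payoff=0.0000 vs cont=10.8977 → 10.8977 [wait]  node(2,2) S=196.4662 payoff=0.0000 vs cont=0.0000 → 0.0000 [wait]  ⇒ S*(2)=85.4518
t_1: node(1,0) S=105.2235 payoff=20.4265 vs cont=26.0380 → 26.0380 [wait]  node(1,1) S=159.5498 payoff=0.0000 vs cont=5.6741 → 5.6741 [wait]  ⇒ S*(1)=-
t_0: node(0,0) S=129.5700 payoff=0.0000 vs cont=16.2168 → 16.2168 [wait]  ⇒ S*(0)=-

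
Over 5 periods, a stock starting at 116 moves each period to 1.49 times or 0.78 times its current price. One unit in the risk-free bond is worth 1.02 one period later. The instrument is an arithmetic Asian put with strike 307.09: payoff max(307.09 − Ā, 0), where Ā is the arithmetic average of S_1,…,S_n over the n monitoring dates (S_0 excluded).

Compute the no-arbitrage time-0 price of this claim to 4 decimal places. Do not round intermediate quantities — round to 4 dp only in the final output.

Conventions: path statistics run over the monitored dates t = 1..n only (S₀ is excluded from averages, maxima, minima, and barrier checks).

Set p* = 0.3380 (from d < R < u); the path-dependent value is the discounted p*-expectation over all price paths.
Enumerate all 2^5 = 32 price paths (U = up ×1.49, D = down ×0.78); each path with k up-moves has probability p*^k·(1−p*)^(5−k).
DDDDD: Ā=58.5062, payoff=248.5838, prob=0.127115
UDDDD: Ā=111.7619, payoff=195.3281, prob=0.064910
DUDDD: Ā=95.2899, payoff=211.8001, prob=0.064910
UUDDD: Ā=182.0281, payoff=125.0619, prob=0.033145
DDUDD: Ā=82.4417, payoff=224.6483, prob=0.064910
UDUDD: Ā=157.4848, payoff=149.6052, prob=0.033145
DUUDD: Ā=141.0128, payoff=166.0772, prob=0.033145
UUUDD: Ā=269.3707, payoff=37.7193, prob=0.016925
DDDUD: Ā=72.4202, payoff=234.6698, prob=0.064910
UDDUD: Ā=138.3411, payoff=168.7489, prob=0.033145
DUDUD: Ā=121.8691, payoff=185.2209, prob=0.033145
UUDUD: Ā=232.8012, payoff=74.2888, prob=0.016925
DDUUD: Ā=109.0209, payoff=198.0691, prob=0.033145
UDUUD: Ā=208.2579, payoff=98.8321, prob=0.016925
DUUUD: Ā=191.7859, payoff=115.3041, prob=0.016925
UUUUD: Ā=366.3603, payoff=0.0000, prob=0.008643
DDDDU: Ā=64.6033, payoff=242.4867, prob=0.064910
UDDDU: Ā=123.4090, payoff=183.6810, prob=0.033145
DUDDU: Ā=106.9370, payoff=200.1530, prob=0.033145
UUDDU: Ā=204.2770, payoff=102.8130, prob=0.016925
DDUDU: Ā=94.0888, payoff=213.0012, prob=0.033145
UDUDU: Ā=179.7337, payoff=127.3563, prob=0.016925
DUUDU: Ā=163.2617, payoff=143.8283, prob=0.016925
UUUDU: Ā=311.8717, payoff=0.0000, prob=0.008643
DDDUU: Ā=84.0672, payoff=223.0228, prob=0.033145
UDDUU: Ā=160.5900, payoff=146.5000, prob=0.016925
DUDUU: Ā=144.1180, payoff=162.9720, prob=0.016925
UUDUU: Ā=275.3023, payoff=31.7877, prob=0.008643
DDUUU: Ā=131.2698, payoff=175.8202, prob=0.016925
UDUUU: Ā=250.7590, payoff=56.3310, prob=0.008643
DUUUU: Ā=234.2870, payoff=72.8030, prob=0.008643
UUUUU: Ā=447.5482, payoff=0.0000, prob=0.004413
Price = Σ prob·payoff / R^5 = 185.115064 / 1.104081 = 167.6644

price = 167.6644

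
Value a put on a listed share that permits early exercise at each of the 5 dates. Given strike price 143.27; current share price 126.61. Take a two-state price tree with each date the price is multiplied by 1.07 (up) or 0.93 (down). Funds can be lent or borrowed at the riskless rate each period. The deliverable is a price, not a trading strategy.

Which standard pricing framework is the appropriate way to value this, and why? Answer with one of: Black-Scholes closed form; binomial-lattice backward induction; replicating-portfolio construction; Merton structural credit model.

Key observation: an American put (K = 143.27, S₀ = 126.61) on a 5-date tree has no closed form — the optimal stopping decision is embedded and must be resolved recursively from expiry.

framework: binomial-lattice backward induction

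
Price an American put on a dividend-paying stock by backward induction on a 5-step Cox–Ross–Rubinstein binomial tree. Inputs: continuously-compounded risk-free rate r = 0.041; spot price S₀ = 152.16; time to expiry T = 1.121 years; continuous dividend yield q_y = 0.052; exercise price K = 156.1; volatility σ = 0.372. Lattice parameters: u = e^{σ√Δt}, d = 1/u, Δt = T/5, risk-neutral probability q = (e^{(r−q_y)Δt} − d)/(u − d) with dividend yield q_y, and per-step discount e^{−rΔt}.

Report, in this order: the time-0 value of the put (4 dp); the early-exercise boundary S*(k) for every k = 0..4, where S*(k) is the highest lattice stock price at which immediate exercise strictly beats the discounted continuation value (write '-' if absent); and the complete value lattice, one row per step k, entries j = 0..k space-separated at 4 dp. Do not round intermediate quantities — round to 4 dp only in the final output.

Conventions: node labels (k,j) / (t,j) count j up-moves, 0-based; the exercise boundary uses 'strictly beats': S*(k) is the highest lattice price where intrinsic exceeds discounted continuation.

price = 26.9720
boundary = - - - 89.7035 106.9809
tree:
26.9720
37.8543 14.1787
51.2552 22.1956 4.6371
66.3965 33.7372 8.4954 0.0000
80.8837 49.1191 15.5639 0.0000 0.0000
93.0311 66.3965 28.5139 0.0000 0.0000 0.0000

params: Δt=0.22420 u=1.19261 d=0.83850 q=0.44912 e^(-rΔt)=0.99085
t_5 payoffs: 93.0311 66.3965 28.5139 0.0000 0.0000 0.0000
t_4: node(4,0) S=75.2163 payoff=80.8837 vs cont=80.3272 → 80.8837 [stop]  node(4,1) S=106.9809 payoff=49.1191 vs cont=48.9308 → 49.1191 [stop]  node(4,2) S=152.1600 payoff=3.9400 vs cont=15.5639 → 15.5639 [wait]  node(4,3) S=216.4187 payoff=0.0000 vs cont=0.0000 → 0.0000 [wait]  node(4,4) S=307.8144 payoff=0.0000 vs cont=0.0000 → 0.0000 [wait]  ⇒ S*(4)=106.9809
t_3: node(3,0) S=89.7035 payoff=66.3965 vs cont=66.0079 → 66.3965 [stop]  node(3,1) S=127.5861 payoff=28.5139 vs cont=33.7372 → 33.7372 [wait]  node(3,2) S=181.4670 payoff=0.0000 vs cont=8.4954 → 8.4954 [wait]  node(3,3) S=258.1023 payoff=0.0000 vs cont=0.0000 → 0.0000 [wait]  ⇒ S*(3)=89.7035
t_2: node(2,0) S=106.9809 payoff=49.1191 vs cont=51.2552 → 51.2552 [wait]  node(2,1) S=152.1600 payoff=3.9400 vs cont=22.1956 → 22.1956 [wait]  node(2,2) S=216.4187 payoff=0.0000 vs cont=4.6371 → 4.6371 [wait]  ⇒ S*(2)=-
t_1: node(1,0) S=127.5861 payoff=28.5139 vs cont=37.8543 → 37.8543 [wait]  node(1,1) S=181.4670 payoff=0.0000 vs cont=14.1787 → 14.1787 [wait]  ⇒ S*(1)=-
t_0: node(0,0) S=152.1600 payoff=3.9400 vs cont=26.9720 → 26.9720 [wait]  ⇒ S*(0)=-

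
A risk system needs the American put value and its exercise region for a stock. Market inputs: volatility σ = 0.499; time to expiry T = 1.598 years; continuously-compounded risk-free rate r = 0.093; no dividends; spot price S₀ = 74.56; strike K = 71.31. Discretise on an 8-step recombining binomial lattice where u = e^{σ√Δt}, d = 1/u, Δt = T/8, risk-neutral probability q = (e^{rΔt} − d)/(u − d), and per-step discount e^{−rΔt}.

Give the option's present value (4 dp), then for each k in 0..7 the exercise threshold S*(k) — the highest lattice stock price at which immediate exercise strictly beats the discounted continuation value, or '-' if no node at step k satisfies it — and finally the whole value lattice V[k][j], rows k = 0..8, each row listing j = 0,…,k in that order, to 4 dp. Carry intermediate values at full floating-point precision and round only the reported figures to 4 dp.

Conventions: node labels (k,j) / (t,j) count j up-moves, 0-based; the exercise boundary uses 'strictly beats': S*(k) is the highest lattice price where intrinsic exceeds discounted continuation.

price = 12.0357
boundary = - - - 38.1889 30.5549 38.1889 47.7302 38.1889
tree:
12.0357
17.4199 6.8094
24.4452 10.6666 2.9953
33.1211 16.2183 5.2103 0.7697
40.7551 23.7472 8.8863 1.5260 0.0000
46.8631 33.1211 14.7558 3.0256 0.0000 0.0000
51.7501 40.7551 23.5798 5.9986 0.0000 0.0000 0.0000
55.6601 46.8631 33.1211 11.8931 0.0000 0.0000 0.0000 0.0000
58.7885 51.7501 40.7551 23.5798 0.0000 0.0000 0.0000 0.0000 0.0000

params: Δt=0.19975 u=1.24985 d=0.80010 q=0.48617 e^(-rΔt)=0.98159
t_8 payoffs: 58.7885 51.7501 40.7551 23.5798 0.0000 0.0000 0.0000 0.0000 0.0000
t_7: node(7,0) S=15.6499 payoff=55.6601 vs cont=54.3476 → 55.6601 [stop]  node(7,1) S=24.4469 payoff=46.8631 vs cont=45.5506 → 46.8631 [stop]  node(7,2) S=38.1889 payoff=33.1211 vs cont=31.8087 → 33.1211 [stop]  node(7,3) S=59.6554 payoff=11.6546 vs cont=11.8931 → 11.8931 [wait]  node(7,4) S=93.1885 payoff=0.0000 vs cont=0.0000 → 0.0000 [wait]  node(7,5) S=145.5711 payoff=0.0000 vs cont=0.0000 → 0.0000 [wait]  node(7,6) S=227.3986 payoff=0.0000 vs cont=0.0000 → 0.0000 [wait]  node(7,7) S=355.2226 payoff=0.0000 vs cont=0.0000 → 0.0000 [wait]  ⇒ S*(7)=38.1889
t_6: node(6,0) S=19.5599 payoff=51.7501 vs cont=50.4376 → 51.7501 [stop]  node(6,1) S=30.5549 payoff=40.7551 vs cont=39.4427 → 40.7551 [stop]  node(6,2) S=47.7302 payoff=23.5798 vs cont=22.3811 → 23.5798 [stop]  node(6,3) S=74.5600 payoff=0.0000 vs cont=5.9986 → 5.9986 [wait]  node(6,4) S=116.4712 payoff=0.0000 vs cont=0.0000 → 0.0000 [wait]  node(6,5) S=181.9414 payoff=0.0000 vs cont=0.0000 → 0.0000 [wait]  node(6,6) S=284.2132 payoff=0.0000 vs cont=0.0000 → 0.0000 [wait]  ⇒ S*(6)=47.7302
t_5: node(5,0) S=24.4469 payoff=46.8631 vs cont=45.5506 → 46.8631 [stop]  node(5,1) S=38.1889 payoff=33.1211 vs cont=31.8087 → 33.1211 [stop]  node(5,2) S=59.6554 payoff=11.6546 vs cont=14.7558 → 14.7558 [wait]  node(5,3) S=93.1885 payoff=0.0000 vs cont=3.0256 → 3.0256 [wait]  node(5,4) S=145.5711 payoff=0.0000 vs cont=0.0000 → 0.0000 [wait]  node(5,5) S=227.3986 payoff=0.0000 vs cont=0.0000 → 0.0000 [wait]  ⇒ S*(5)=38.1889
t_4: node(4,0) S=30.5549 payoff=40.7551 vs cont=39.4427 → 40.7551 [stop]  node(4,1) S=47.7302 payoff=23.5798 vs cont=23.7472 → 23.7472 [wait]  node(4,2) S=74.5600 payoff=0.0000 vs cont=8.8863 → 8.8863 [wait]  node(4,3) S=116.4712 payoff=0.0000 vs cont=1.5260 → 1.5260 [wait]  node(4,4) S=181.9414 payoff=0.0000 vs cont=0.0000 → 0.0000 [wait]  ⇒ S*(4)=30.5549
t_3: node(3,0) S=38.1889 payoff=33.1211 vs cont=31.8886 → 33.1211 [stop]  node(3,1) S=59.6554 payoff=11.6546 vs cont=16.2183 → 16.2183 [wait]  node(3,2) S=93.1885 payoff=0.0000 vs cont=5.2103 → 5.2103 [wait]  node(3,3) S=145.5711 payoff=0.0000 vs cont=0.7697 → 0.7697 [wait]  ⇒ S*(3)=38.1889
t_2: node(2,0) S=47.7302 payoff=23.5798 vs cont=24.4452 → 24.4452 [wait]  node(2,1) S=74.5600 payoff=0.0000 vs cont=10.6666 → 10.6666 [wait]  node(2,2) S=116.4712 payoff=0.0000 vs cont=2.9953 → 2.9953 [wait]  ⇒ S*(2)=-
t_1: node(1,0) S=59.6554 payoff=11.6546 vs cont=17.4199 → 17.4199 [wait]  node(1,1) S=93.1885 payoff=0.0000 vs cont=6.8094 → 6.8094 [wait]  ⇒ S*(1)=-
t_0: node(0,0) S=74.5600 payoff=0.0000 vs cont=12.0357 → 12.0357 [wait]  ⇒ S*(0)=-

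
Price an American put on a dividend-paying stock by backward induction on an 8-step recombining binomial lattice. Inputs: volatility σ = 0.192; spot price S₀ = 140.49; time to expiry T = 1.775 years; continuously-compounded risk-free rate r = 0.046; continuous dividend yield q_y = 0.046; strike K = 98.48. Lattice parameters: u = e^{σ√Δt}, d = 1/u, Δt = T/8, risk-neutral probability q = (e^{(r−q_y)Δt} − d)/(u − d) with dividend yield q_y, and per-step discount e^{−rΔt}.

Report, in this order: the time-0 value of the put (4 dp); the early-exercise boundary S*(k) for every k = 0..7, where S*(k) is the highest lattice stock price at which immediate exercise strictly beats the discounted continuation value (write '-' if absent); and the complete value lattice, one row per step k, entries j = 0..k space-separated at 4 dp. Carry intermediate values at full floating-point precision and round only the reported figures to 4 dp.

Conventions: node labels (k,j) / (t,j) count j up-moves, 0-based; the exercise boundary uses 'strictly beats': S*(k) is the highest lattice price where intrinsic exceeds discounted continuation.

price = 0.8736
boundary = - - - - - - 81.6550 89.3840
tree:
0.8736
1.4981 0.2088
2.5374 0.3925 0.0122
4.2317 0.7373 0.0235 0.0000
6.9164 1.3837 0.0455 0.0000 0.0000
11.0003 2.5947 0.0880 0.0000 0.0000 0.0000
16.8250 4.8606 0.1700 0.0000 0.0000 0.0000 0.0000
23.8857 9.0960 0.3287 0.0000 0.0000 0.0000 0.0000 0.0000
30.3359 16.8250 0.6354 0.0000 0.0000 0.0000 0.0000 0.0000 0.0000

Δt=0.22187, u=1.09465, d=0.91353, q=0.47741, disc=e^(-rΔt)=0.98985
k=8 terminal: V=max(K-S,0) → 30.3359 16.8250 0.6354 0.0000 0.0000 0.0000 0.0000 0.0000 0.0000
k=7: j=0 S=74.5943 intr=23.8857 cont=23.6432 V=23.8857[EX]; j=1 S=89.3840 intr=9.0960 cont=9.0036 V=9.0960[EX]; j=2 S=107.1061 intr=0.0000 cont=0.3287 V=0.3287[hold]; j=3 S=128.3418 intr=0.0000 cont=0.0000 V=0.0000[hold]; j=4 S=153.7880 intr=0.0000 cont=0.0000 V=0.0000[hold]; j=5 S=184.2794 intr=0.0000 cont=0.0000 V=0.0000[hold]; j=6 S=220.8163 intr=0.0000 cont=0.0000 V=0.0000[hold]; j=7 S=264.5972 intr=0.0000 cont=0.0000 V=0.0000[hold]  S*(7)=89.3840
k=6: j=0 S=81.6550 intr=16.8250 cont=16.6542 V=16.8250[EX]; j=1 S=97.8446 intr=0.6354 cont=4.8606 V=4.8606[hold]; j=2 S=117.2441 intr=0.0000 cont=0.1700 V=0.1700[hold]; j=3 S=140.4900 intr=0.0000 cont=0.0000 V=0.0000[hold]; j=4 S=168.3448 intr=0.0000 cont=0.0000 V=0.0000[hold]; j=5 S=201.7223 intr=0.0000 cont=0.0000 V=0.0000[hold]; j=6 S=241.7175 intr=0.0000 cont=0.0000 V=0.0000[hold]  S*(6)=81.6550
k=5: j=0 S=89.3840 intr=9.0960 cont=11.0003 V=11.0003[hold]; j=1 S=107.1061 intr=0.0000 cont=2.5947 V=2.5947[hold]; j=2 S=128.3418 intr=0.0000 cont=0.0880 V=0.0880[hold]; j=3 S=153.7880 intr=0.0000 cont=0.0000 V=0.0000[hold]; j=4 S=184.2794 intr=0.0000 cont=0.0000 V=0.0000[hold]; j=5 S=220.8163 intr=0.0000 cont=0.0000 V=0.0000[hold]  S*(5)=-
k=4: j=0 S=97.8446 intr=0.6354 cont=6.9164 V=6.9164[hold]; j=1 S=117.2441 intr=0.0000 cont=1.3837 V=1.3837[hold]; j=2 S=140.4900 intr=0.0000 cont=0.0455 V=0.0455[hold]; j=3 S=168.3448 intr=0.0000 cont=0.0000 V=0.0000[hold]; j=4 S=201.7223 intr=0.0000 cont=0.0000 V=0.0000[hold]  S*(4)=-
k=3: j=0 S=107.1061 intr=0.0000 cont=4.2317 V=4.2317[hold]; j=1 S=128.3418 intr=0.0000 cont=0.7373 V=0.7373[hold]; j=2 S=153.7880 intr=0.0000 cont=0.0235 V=0.0235[hold]; j=3 S=184.2794 intr=0.0000 cont=0.0000 V=0.0000[hold]  S*(3)=-
k=2: j=0 S=117.2441 intr=0.0000 cont=2.5374 V=2.5374[hold]; j=1 S=140.4900 intr=0.0000 cont=0.3925 V=0.3925[hold]; j=2 S=168.3448 intr=0.0000 cont=0.0122 V=0.0122[hold]  S*(2)=-
k=1: j=0 S=128.3418 intr=0.0000 cont=1.4981 V=1.4981[hold]; j=1 S=153.7880 intr=0.0000 cont=0.2088 V=0.2088[hold]  S*(1)=-
k=0: j=0 S=140.4900 intr=0.0000 cont=0.8736 V=0.8736[hold]  S*(0)=-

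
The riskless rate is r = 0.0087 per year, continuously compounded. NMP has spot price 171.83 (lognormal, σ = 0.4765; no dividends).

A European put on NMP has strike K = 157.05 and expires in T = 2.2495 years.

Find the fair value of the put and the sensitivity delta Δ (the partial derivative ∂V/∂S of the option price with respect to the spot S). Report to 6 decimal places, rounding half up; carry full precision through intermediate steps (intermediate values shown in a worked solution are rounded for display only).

σ√T = 0.4765·√2.2495 = 0.714671
d₁ = (ln(S/K) + (r+σ²/2)T) / (σ√T) = (ln(171.83/157.05) + (0.0087+0.4765²/2)·2.2495) / 0.714671 = (0.089941 + 0.274948) / 0.714671 = 0.510570
d₂ = d₁ − σ√T = 0.510570 − 0.714671 = -0.204101
e^{−rT} = 0.980620
N(−d₁) = 0.304826,  N(−d₂) = 0.580863
Put price V = K·e^{−rT}·N(−d₂) − S·N(−d₁) = 89.456523 − 52.378293 = 37.078230
Δ = −N(−d₁) = -0.304826

price = 37.078230
Δ = -0.304826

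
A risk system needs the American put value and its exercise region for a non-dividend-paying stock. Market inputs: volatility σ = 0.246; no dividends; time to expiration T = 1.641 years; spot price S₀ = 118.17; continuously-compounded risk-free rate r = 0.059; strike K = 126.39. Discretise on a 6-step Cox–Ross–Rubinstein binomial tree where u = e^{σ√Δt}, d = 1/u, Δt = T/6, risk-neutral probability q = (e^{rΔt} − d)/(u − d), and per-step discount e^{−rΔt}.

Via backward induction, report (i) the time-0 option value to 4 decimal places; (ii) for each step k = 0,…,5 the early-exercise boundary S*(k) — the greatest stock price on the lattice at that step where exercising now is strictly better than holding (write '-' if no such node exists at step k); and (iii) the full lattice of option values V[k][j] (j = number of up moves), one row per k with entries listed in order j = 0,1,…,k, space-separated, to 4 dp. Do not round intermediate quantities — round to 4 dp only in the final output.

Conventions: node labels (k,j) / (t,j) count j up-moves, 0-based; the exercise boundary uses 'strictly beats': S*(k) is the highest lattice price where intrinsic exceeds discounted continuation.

price = 15.1160
boundary = - - 91.3613 80.3322 91.3613 103.9046
tree:
15.1160
23.4305 8.2333
35.0287 13.9015 3.4778
46.0578 22.6254 6.6200 0.8083
55.7554 35.0287 12.3605 1.7512 0.0000
64.2824 46.0578 22.4854 3.7940 0.0000 0.0000
71.7800 55.7554 35.0287 8.2200 0.0000 0.0000 0.0000

Δt=0.27350, u=1.13729, d=0.87928, q=0.53093, disc=e^(-rΔt)=0.98399
k=6 terminal: V=max(K-S,0) → 71.7800 55.7554 35.0287 8.2200 0.0000 0.0000 0.0000
k=5: j=0 S=62.1076 intr=64.2824 cont=62.2593 V=64.2824[EX]; j=1 S=80.3322 intr=46.0578 cont=44.0347 V=46.0578[EX]; j=2 S=103.9046 intr=22.4854 cont=20.4623 V=22.4854[EX]; j=3 S=134.3940 intr=0.0000 cont=3.7940 V=3.7940[hold]; j=4 S=173.8300 intr=0.0000 cont=0.0000 V=0.0000[hold]; j=5 S=224.8380 intr=0.0000 cont=0.0000 V=0.0000[hold]  S*(5)=103.9046
k=4: j=0 S=70.6346 intr=55.7554 cont=53.7323 V=55.7554[EX]; j=1 S=91.3613 intr=35.0287 cont=33.0056 V=35.0287[EX]; j=2 S=118.1700 intr=8.2200 cont=12.3605 V=12.3605[hold]; j=3 S=152.8453 intr=0.0000 cont=1.7512 V=1.7512[hold]; j=4 S=197.6957 intr=0.0000 cont=0.0000 V=0.0000[hold]  S*(4)=91.3613
k=3: j=0 S=80.3322 intr=46.0578 cont=44.0347 V=46.0578[EX]; j=1 S=103.9046 intr=22.4854 cont=22.6254 V=22.6254[hold]; j=2 S=134.3940 intr=0.0000 cont=6.6200 V=6.6200[hold]; j=3 S=173.8300 intr=0.0000 cont=0.8083 V=0.8083[hold]  S*(3)=80.3322
k=2: j=0 S=91.3613 intr=35.0287 cont=33.0787 V=35.0287[EX]; j=1 S=118.1700 intr=8.2200 cont=13.9015 V=13.9015[hold]; j=2 S=152.8453 intr=0.0000 cont=3.4778 V=3.4778[hold]  S*(2)=91.3613
k=1: j=0 S=103.9046 intr=22.4854 cont=23.4305 V=23.4305[hold]; j=1 S=134.3940 intr=0.0000 cont=8.2333 V=8.2333[hold]  S*(1)=-
k=0: j=0 S=118.1700 intr=8.2200 cont=15.1160 V=15.1160[hold]  S*(0)=-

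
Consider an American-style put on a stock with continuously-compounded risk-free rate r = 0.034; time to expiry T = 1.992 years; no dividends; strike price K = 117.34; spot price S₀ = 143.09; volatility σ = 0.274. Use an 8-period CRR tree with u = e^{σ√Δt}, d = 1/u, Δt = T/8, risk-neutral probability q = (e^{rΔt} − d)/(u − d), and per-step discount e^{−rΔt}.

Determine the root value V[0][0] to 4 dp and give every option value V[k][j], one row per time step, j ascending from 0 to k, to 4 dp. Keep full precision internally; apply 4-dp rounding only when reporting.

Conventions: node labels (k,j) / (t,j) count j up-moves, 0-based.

Δt=0.24900  u=1.14651  d=0.87221  q=0.49687  discount=0.99157
step 8 (expiry): payoffs max(K−S,0) = 69.4135 54.3410 34.5282 8.4844 0.0000 0.0000 0.0000 0.0000 0.0000
k=7: (k=7,j=0): S=54.9484, K−S=62.3916, hold=61.4024 ⇒ V=62.3916 exercise | (k=7,j=1): S=72.2293, K−S=45.1107, hold=44.1215 ⇒ V=45.1107 exercise | (k=7,j=2): S=94.9449, K−S=22.3951, hold=21.4059 ⇒ V=22.3951 exercise | (k=7,j=3): S=124.8044, K−S=0.0000, hold=4.2328 ⇒ V=4.2328 continue | (k=7,j=4): S=164.0546, K−S=0.0000, hold=0.0000 ⇒ V=0.0000 continue | (k=7,j=5): S=215.6488, K−S=0.0000, hold=0.0000 ⇒ V=0.0000 continue | (k=7,j=6): S=283.4689, K−S=0.0000, hold=0.0000 ⇒ V=0.0000 continue | (k=7,j=7): S=372.6180, K−S=0.0000, hold=0.0000 ⇒ V=0.0000 continue
k=6: (k=6,j=0): S=62.9990, K−S=54.3410, hold=53.3518 ⇒ V=54.3410 exercise | (k=6,j=1): S=82.8118, K−S=34.5282, hold=33.5390 ⇒ V=34.5282 exercise | (k=6,j=2): S=108.8556, K−S=8.4844, hold=13.2581 ⇒ V=13.2581 continue | (k=6,j=3): S=143.0900, K−S=0.0000, hold=2.1117 ⇒ V=2.1117 continue | (k=6,j=4): S=188.0909, K−S=0.0000, hold=0.0000 ⇒ V=0.0000 continue | (k=6,j=5): S=247.2442, K−S=0.0000, hold=0.0000 ⇒ V=0.0000 continue | (k=6,j=6): S=325.0010, K−S=0.0000, hold=0.0000 ⇒ V=0.0000 continue
k=5: (k=5,j=0): S=72.2293, K−S=45.1107, hold=44.1215 ⇒ V=45.1107 exercise | (k=5,j=1): S=94.9449, K−S=22.3951, hold=23.7578 ⇒ V=23.7578 continue | (k=5,j=2): S=124.8044, K−S=0.0000, hold=7.6548 ⇒ V=7.6548 continue | (k=5,j=3): S=164.0546, K−S=0.0000, hold=1.0535 ⇒ V=1.0535 continue | (k=5,j=4): S=215.6488, K−S=0.0000, hold=0.0000 ⇒ V=0.0000 continue | (k=5,j=5): S=283.4689, K−S=0.0000, hold=0.0000 ⇒ V=0.0000 continue
k=4: (k=4,j=0): S=82.8118, K−S=34.5282, hold=34.2103 ⇒ V=34.5282 exercise | (k=4,j=1): S=108.8556, K−S=8.4844, hold=15.6239 ⇒ V=15.6239 continue | (k=4,j=2): S=143.0900, K−S=0.0000, hold=4.3380 ⇒ V=4.3380 continue | (k=4,j=3): S=188.0909, K−S=0.0000, hold=0.5256 ⇒ V=0.5256 continue | (k=4,j=4): S=247.2442, K−S=0.0000, hold=0.0000 ⇒ V=0.0000 continue
k=3: (k=3,j=0): S=94.9449, K−S=22.3951, hold=24.9234 ⇒ V=24.9234 continue | (k=3,j=1): S=124.8044, K−S=0.0000, hold=9.9319 ⇒ V=9.9319 continue | (k=3,j=2): S=164.0546, K−S=0.0000, hold=2.4231 ⇒ V=2.4231 continue | (k=3,j=3): S=215.6488, K−S=0.0000, hold=0.2622 ⇒ V=0.2622 continue
k=2: (k=2,j=0): S=108.8556, K−S=8.4844, hold=17.3273 ⇒ V=17.3273 continue | (k=2,j=1): S=143.0900, K−S=0.0000, hold=6.1487 ⇒ V=6.1487 continue | (k=2,j=2): S=188.0909, K−S=0.0000, hold=1.3381 ⇒ V=1.3381 continue
k=1: (k=1,j=0): S=124.8044, K−S=0.0000, hold=11.6738 ⇒ V=11.6738 continue | (k=1,j=1): S=164.0546, K−S=0.0000, hold=3.7268 ⇒ V=3.7268 continue
k=0: (k=0,j=0): S=143.0900, K−S=0.0000, hold=7.6601 ⇒ V=7.6601 continue

price = 7.6601
tree:
7.6601
11.6738 3.7268
17.3273 6.1487 1.3381
24.9234 9.9319 2.4231 0.2622
34.5282 15.6239 4.3380 0.5256 0.0000
45.1107 23.7578 7.6548 1.0535 0.0000 0.0000
54.3410 34.5282 13.2581 2.1117 0.0000 0.0000 0.0000
62.3916 45.1107 22.3951 4.2328 0.0000 0.0000 0.0000 0.0000
69.4135 54.3410 34.5282 8.4844 0.0000 0.0000 0.0000 0.0000 0.0000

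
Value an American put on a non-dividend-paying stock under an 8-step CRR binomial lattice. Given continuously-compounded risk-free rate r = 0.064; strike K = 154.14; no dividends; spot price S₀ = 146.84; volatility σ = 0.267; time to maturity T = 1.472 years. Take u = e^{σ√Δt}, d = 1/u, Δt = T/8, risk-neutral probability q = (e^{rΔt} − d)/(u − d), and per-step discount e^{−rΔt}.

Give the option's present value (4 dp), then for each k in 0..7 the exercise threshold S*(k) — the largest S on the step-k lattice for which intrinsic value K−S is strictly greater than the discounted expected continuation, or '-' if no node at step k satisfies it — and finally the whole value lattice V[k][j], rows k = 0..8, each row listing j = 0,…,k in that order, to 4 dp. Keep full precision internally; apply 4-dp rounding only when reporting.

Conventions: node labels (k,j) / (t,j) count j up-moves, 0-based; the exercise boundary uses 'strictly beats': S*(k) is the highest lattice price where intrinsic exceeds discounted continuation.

Δt=0.18400  u=1.12135  d=0.89178  q=0.52300  discount=0.98829
step 8 (expiry): payoffs max(K−S,0) = 95.4011 80.2807 61.2680 37.3610 7.3000 0.0000 0.0000 0.0000 0.0000
step 7: (k=7,j=0): S=65.8666, K−S=88.2734, hold=86.4689 ⇒ V=88.2734 exercise | (k=7,j=1): S=82.8219, K−S=71.3181, hold=69.5136 ⇒ V=71.3181 exercise | (k=7,j=2): S=104.1417, K−S=49.9983, hold=48.1938 ⇒ V=49.9983 exercise | (k=7,j=3): S=130.9497, K−S=23.1903, hold=21.3858 ⇒ V=23.1903 exercise | (k=7,j=4): S=164.6585, K−S=0.0000, hold=3.4413 ⇒ V=3.4413 continue | (k=7,j=5): S=207.0446, K−S=0.0000, hold=0.0000 ⇒ V=0.0000 continue | (k=7,j=6): S=260.3416, K−S=0.0000, hold=0.0000 ⇒ V=0.0000 continue | (k=7,j=7): S=327.3583, K−S=0.0000, hold=0.0000 ⇒ V=0.0000 continue  boundary S*=130.9497
step 6: (k=6,j=0): S=73.8593, K−S=80.2807, hold=78.4762 ⇒ V=80.2807 exercise | (k=6,j=1): S=92.8720, K−S=61.2680, hold=59.4635 ⇒ V=61.2680 exercise | (k=6,j=2): S=116.7790, K−S=37.3610, hold=35.5565 ⇒ V=37.3610 exercise | (k=6,j=3): S=146.8400, K−S=7.3000, hold=12.7110 ⇒ V=12.7110 continue | (k=6,j=4): S=184.6393, K−S=0.0000, hold=1.6223 ⇒ V=1.6223 continue | (k=6,j=5): S=232.1688, K−S=0.0000, hold=0.0000 ⇒ V=0.0000 continue | (k=6,j=6): S=291.9332, K−S=0.0000, hold=0.0000 ⇒ V=0.0000 continue  boundary S*=116.7790
step 5: (k=5,j=0): S=82.8219, K−S=71.3181, hold=69.5136 ⇒ V=71.3181 exercise | (k=5,j=1): S=104.1417, K−S=49.9983, hold=48.1938 ⇒ V=49.9983 exercise | (k=5,j=2): S=130.9497, K−S=23.1903, hold=24.1826 ⇒ V=24.1826 continue | (k=5,j=3): S=164.6585, K−S=0.0000, hold=6.8307 ⇒ V=6.8307 continue | (k=5,j=4): S=207.0446, K−S=0.0000, hold=0.7648 ⇒ V=0.7648 continue | (k=5,j=5): S=260.3416, K−S=0.0000, hold=0.0000 ⇒ V=0.0000 continue  boundary S*=104.1417
step 4: (k=4,j=0): S=92.8720, K−S=61.2680, hold=59.4635 ⇒ V=61.2680 exercise | (k=4,j=1): S=116.7790, K−S=37.3610, hold=36.0694 ⇒ V=37.3610 exercise | (k=4,j=2): S=146.8400, K−S=7.3000, hold=14.9307 ⇒ V=14.9307 continue | (k=4,j=3): S=184.6393, K−S=0.0000, hold=3.6154 ⇒ V=3.6154 continue | (k=4,j=4): S=232.1688, K−S=0.0000, hold=0.3605 ⇒ V=0.3605 continue  boundary S*=116.7790
step 3: (k=3,j=0): S=104.1417, K−S=49.9983, hold=48.1938 ⇒ V=49.9983 exercise | (k=3,j=1): S=130.9497, K−S=23.1903, hold=25.3299 ⇒ V=25.3299 continue | (k=3,j=2): S=164.6585, K−S=0.0000, hold=8.9073 ⇒ V=8.9073 continue | (k=3,j=3): S=207.0446, K−S=0.0000, hold=1.8907 ⇒ V=1.8907 continue  boundary S*=104.1417
step 2: (k=2,j=0): S=116.7790, K−S=37.3610, hold=36.6624 ⇒ V=37.3610 exercise | (k=2,j=1): S=146.8400, K−S=7.3000, hold=16.5449 ⇒ V=16.5449 continue | (k=2,j=2): S=184.6393, K−S=0.0000, hold=5.1763 ⇒ V=5.1763 continue  boundary S*=116.7790
step 1: (k=1,j=0): S=130.9497, K−S=23.1903, hold=26.1643 ⇒ V=26.1643 continue | (k=1,j=1): S=164.6585, K−S=0.0000, hold=10.4751 ⇒ V=10.4751 continue  boundary S*=-
step 0: (k=0,j=0): S=146.8400, K−S=7.3000, hold=17.7486 ⇒ V=17.7486 continue  boundary S*=-

price = 17.7486
boundary = - - 116.7790 104.1417 116.7790 104.1417 116.7790 130.9497
tree:
17.7486
26.1643 10.4751
37.3610 16.5449 5.1763
49.9983 25.3299 8.9073 1.8907
61.2680 37.3610 14.9307 3.6154 0.3605
71.3181 49.9983 24.1826 6.8307 0.7648 0.0000
80.2807 61.2680 37.3610 12.7110 1.6223 0.0000 0.0000
88.2734 71.3181 49.9983 23.1903 3.4413 0.0000 0.0000 0.0000
95.4011 80.2807 61.2680 37.3610 7.3000 0.0000 0.0000 0.0000 0.0000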